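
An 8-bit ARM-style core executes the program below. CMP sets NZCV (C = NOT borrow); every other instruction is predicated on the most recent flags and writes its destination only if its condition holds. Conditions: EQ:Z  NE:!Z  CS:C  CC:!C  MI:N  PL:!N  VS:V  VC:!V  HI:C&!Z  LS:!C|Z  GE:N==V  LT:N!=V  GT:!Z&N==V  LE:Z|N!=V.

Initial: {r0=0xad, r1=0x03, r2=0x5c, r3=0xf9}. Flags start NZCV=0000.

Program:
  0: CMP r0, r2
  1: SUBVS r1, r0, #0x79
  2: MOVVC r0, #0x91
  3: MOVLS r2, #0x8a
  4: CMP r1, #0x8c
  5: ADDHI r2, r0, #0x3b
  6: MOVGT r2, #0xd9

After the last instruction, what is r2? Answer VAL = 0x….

[0] flags=0011 → (cmp)
[1] flags=0011 VS?T → r1=0x34
[2] flags=0011 VC?F → skip
[3] flags=0011 LS?F → skip
[4] flags=1001 → (cmp)
[5] flags=1001 HI?F → skip
[6] flags=1001 GT?T → r2=0xd9

VAL = 0xd9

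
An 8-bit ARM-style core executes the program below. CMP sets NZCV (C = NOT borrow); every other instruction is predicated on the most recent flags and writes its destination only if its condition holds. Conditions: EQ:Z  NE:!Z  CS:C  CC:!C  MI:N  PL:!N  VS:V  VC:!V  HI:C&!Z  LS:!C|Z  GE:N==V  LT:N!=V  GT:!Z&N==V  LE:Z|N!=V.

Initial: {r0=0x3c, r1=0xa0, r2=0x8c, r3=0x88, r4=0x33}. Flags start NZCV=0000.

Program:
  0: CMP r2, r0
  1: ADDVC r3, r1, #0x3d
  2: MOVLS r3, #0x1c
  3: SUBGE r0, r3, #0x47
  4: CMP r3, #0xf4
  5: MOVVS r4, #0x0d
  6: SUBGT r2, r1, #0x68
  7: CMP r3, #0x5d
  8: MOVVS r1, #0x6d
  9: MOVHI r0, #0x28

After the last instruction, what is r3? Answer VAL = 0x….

VAL = 0x88

[0] flags=0011 → (cmp)
[1] flags=0011 VC?F → skip
[2] flags=0011 LS?F → skip
[3] flags=0011 GE?F → skip
[4] flags=1000 → (cmp)
[5] flags=1000 VS?F → skip
[6] flags=1000 GT?F → skip
[7] flags=0011 → (cmp)
[8] flags=0011 VS?T → r1=0x6d
[9] flags=0011 HI?T → r0=0x28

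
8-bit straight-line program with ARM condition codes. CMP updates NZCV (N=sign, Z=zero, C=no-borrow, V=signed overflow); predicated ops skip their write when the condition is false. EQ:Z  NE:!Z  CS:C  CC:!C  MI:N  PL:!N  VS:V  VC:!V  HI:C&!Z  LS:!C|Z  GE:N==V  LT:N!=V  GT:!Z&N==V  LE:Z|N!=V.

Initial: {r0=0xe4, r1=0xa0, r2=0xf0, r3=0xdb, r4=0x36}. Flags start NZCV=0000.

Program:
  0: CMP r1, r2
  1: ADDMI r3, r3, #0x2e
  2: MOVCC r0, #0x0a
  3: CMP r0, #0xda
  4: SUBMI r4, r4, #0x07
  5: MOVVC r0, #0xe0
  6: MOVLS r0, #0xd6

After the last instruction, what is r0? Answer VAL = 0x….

0: ✓ CMP  NZCV=1000
1: ✓ ADDMI  r3←0x09
2: ✓ MOVCC  r0←0x0a
3: ✓ CMP  NZCV=0000
4: · SUBMI
5: ✓ MOVVC  r0←0xe0
6: ✓ MOVLS  r0←0xd6

VAL = 0xd6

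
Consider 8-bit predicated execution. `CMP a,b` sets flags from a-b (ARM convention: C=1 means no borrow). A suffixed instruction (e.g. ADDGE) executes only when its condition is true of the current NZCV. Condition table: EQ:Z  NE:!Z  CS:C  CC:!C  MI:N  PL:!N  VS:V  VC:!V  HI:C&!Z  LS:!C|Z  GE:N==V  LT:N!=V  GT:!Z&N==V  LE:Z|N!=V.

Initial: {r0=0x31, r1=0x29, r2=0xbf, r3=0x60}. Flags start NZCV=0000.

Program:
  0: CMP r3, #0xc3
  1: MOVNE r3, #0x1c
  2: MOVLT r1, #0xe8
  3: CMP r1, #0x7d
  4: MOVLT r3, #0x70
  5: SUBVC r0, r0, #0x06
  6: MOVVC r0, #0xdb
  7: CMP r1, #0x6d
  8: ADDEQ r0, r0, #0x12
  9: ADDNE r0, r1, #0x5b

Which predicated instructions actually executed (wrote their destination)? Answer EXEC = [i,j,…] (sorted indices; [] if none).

EXEC = [1,4,5,6,9]

0: ✓ CMP  NZCV=1001
1: ✓ MOVNE  r3←0x1c
2: · MOVLT
3: ✓ CMP  NZCV=1000
4: ✓ MOVLT  r3←0x70
5: ✓ SUBVC  r0←0x2b
6: ✓ MOVVC  r0←0xdb
7: ✓ CMP  NZCV=1000
8: · ADDEQ
9: ✓ ADDNE  r0←0x84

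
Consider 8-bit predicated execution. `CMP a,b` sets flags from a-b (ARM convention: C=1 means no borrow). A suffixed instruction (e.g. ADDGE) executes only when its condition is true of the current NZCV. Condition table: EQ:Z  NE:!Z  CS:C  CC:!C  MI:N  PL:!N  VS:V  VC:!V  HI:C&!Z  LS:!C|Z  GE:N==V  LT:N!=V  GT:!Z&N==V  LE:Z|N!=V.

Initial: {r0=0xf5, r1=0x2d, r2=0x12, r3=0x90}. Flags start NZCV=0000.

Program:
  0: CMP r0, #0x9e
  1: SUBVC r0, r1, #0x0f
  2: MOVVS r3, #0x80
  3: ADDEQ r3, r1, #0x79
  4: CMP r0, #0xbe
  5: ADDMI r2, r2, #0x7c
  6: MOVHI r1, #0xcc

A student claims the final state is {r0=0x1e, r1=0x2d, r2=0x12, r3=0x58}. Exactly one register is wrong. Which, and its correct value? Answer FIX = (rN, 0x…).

FIX = (r3, 0x90)

[0] flags=0010 → (cmp)
[1] flags=0010 VC?T → r0=0x1e
[2] flags=0010 VS?F → skip
[3] flags=0010 EQ?F → skip
[4] flags=0000 → (cmp)
[5] flags=0000 MI?F → skip
[6] flags=0000 HI?F → skip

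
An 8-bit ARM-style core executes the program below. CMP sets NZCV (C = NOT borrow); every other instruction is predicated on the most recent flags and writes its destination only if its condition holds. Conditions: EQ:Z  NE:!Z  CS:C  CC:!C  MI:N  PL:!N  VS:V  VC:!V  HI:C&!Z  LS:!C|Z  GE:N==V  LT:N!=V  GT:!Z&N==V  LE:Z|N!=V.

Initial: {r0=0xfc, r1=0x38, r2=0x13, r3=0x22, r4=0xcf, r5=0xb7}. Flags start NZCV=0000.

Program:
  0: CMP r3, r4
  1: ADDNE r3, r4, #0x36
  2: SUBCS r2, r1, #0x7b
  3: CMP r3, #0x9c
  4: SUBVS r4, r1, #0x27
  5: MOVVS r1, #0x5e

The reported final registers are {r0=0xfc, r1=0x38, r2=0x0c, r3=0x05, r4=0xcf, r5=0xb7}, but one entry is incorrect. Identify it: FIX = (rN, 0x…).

FIX = (r2, 0x13)

[0] flags=0000 → (cmp)
[1] flags=0000 NE?T → r3=0x05
[2] flags=0000 CS?F → skip
[3] flags=0000 → (cmp)
[4] flags=0000 VS?F → skip
[5] flags=0000 VS?F → skip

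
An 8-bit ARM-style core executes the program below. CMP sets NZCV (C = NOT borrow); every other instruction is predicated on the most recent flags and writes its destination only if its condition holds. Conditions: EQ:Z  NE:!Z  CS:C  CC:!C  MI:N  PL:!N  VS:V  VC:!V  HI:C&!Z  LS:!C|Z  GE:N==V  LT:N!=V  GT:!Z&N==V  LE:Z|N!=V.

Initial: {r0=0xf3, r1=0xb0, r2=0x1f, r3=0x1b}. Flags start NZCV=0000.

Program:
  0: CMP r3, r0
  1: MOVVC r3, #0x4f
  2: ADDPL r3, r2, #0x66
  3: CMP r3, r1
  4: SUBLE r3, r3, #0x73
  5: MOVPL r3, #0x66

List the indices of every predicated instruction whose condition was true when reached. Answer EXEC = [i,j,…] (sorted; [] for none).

0: ✓ CMP  NZCV=0000
1: ✓ MOVVC  r3←0x4f
2: ✓ ADDPL  r3←0x85
3: ✓ CMP  NZCV=1000
4: ✓ SUBLE  r3←0x12
5: · MOVPL

EXEC = [1,2,4]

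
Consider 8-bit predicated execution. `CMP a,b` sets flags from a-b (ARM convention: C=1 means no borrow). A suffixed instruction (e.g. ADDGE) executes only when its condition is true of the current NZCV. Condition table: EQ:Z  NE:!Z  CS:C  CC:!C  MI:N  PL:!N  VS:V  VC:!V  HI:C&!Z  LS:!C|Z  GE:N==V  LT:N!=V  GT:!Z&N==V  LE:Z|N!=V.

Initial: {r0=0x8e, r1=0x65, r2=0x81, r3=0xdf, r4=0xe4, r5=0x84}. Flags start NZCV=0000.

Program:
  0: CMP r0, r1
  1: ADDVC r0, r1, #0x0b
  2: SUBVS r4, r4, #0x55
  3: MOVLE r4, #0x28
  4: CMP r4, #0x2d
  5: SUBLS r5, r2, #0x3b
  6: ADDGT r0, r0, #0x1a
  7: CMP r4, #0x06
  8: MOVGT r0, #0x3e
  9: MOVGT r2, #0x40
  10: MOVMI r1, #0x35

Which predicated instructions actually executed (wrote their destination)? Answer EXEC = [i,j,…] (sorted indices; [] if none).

[0] flags=0011 → (cmp)
[1] flags=0011 VC?F → skip
[2] flags=0011 VS?T → r4=0x8f
[3] flags=0011 LE?T → r4=0x28
[4] flags=1000 → (cmp)
[5] flags=1000 LS?T → r5=0x46
[6] flags=1000 GT?F → skip
[7] flags=0010 → (cmp)
[8] flags=0010 GT?T → r0=0x3e
[9] flags=0010 GT?T → r2=0x40
[10] flags=0010 MI?F → skip

EXEC = [2,3,5,8,9]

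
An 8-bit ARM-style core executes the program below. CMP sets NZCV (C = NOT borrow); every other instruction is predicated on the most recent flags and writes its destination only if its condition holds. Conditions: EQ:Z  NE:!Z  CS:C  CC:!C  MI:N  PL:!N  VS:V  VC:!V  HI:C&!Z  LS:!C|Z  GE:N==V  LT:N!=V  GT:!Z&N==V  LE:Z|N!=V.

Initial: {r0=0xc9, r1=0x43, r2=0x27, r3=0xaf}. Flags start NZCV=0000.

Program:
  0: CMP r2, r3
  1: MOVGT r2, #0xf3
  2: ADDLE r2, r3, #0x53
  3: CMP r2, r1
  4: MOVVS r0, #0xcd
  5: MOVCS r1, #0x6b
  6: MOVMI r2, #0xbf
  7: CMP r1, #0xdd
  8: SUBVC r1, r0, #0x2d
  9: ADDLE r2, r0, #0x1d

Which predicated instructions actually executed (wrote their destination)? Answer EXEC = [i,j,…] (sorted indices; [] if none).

EXEC = [1,5,6]

[0] flags=0000 → (cmp)
[1] flags=0000 GT?T → r2=0xf3
[2] flags=0000 LE?F → skip
[3] flags=1010 → (cmp)
[4] flags=1010 VS?F → skip
[5] flags=1010 CS?T → r1=0x6b
[6] flags=1010 MI?T → r2=0xbf
[7] flags=1001 → (cmp)
[8] flags=1001 VC?F → skip
[9] flags=1001 LE?F → skip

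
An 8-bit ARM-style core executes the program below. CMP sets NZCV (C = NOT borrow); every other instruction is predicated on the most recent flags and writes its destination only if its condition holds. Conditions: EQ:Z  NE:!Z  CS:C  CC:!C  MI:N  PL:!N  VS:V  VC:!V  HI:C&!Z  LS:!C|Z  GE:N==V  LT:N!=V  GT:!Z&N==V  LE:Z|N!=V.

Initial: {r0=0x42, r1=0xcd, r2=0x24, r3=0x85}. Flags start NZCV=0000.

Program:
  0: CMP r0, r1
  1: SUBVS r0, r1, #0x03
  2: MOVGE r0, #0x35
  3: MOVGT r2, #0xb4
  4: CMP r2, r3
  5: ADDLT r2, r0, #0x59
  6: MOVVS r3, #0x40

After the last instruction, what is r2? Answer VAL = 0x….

0: ✓ CMP  NZCV=0000
1: · SUBVS
2: ✓ MOVGE  r0←0x35
3: ✓ MOVGT  r2←0xb4
4: ✓ CMP  NZCV=0010
5: · ADDLT
6: · MOVVS

VAL = 0xb4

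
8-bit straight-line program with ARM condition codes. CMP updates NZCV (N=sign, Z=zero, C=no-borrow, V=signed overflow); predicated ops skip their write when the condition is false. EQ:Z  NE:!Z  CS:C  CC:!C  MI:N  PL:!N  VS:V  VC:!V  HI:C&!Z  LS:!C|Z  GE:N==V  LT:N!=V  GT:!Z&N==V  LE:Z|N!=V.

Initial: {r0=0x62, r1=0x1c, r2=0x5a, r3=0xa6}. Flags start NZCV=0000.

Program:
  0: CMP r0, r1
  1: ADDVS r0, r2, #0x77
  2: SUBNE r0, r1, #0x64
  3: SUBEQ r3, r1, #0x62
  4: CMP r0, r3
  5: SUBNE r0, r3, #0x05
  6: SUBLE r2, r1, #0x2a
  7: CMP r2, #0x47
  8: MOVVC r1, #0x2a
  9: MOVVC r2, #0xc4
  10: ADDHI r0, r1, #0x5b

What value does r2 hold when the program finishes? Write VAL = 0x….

[0] flags=0010 → (cmp)
[1] flags=0010 VS?F → skip
[2] flags=0010 NE?T → r0=0xb8
[3] flags=0010 EQ?F → skip
[4] flags=0010 → (cmp)
[5] flags=0010 NE?T → r0=0xa1
[6] flags=0010 LE?F → skip
[7] flags=0010 → (cmp)
[8] flags=0010 VC?T → r1=0x2a
[9] flags=0010 VC?T → r2=0xc4
[10] flags=0010 HI?T → r0=0x85

VAL = 0xc4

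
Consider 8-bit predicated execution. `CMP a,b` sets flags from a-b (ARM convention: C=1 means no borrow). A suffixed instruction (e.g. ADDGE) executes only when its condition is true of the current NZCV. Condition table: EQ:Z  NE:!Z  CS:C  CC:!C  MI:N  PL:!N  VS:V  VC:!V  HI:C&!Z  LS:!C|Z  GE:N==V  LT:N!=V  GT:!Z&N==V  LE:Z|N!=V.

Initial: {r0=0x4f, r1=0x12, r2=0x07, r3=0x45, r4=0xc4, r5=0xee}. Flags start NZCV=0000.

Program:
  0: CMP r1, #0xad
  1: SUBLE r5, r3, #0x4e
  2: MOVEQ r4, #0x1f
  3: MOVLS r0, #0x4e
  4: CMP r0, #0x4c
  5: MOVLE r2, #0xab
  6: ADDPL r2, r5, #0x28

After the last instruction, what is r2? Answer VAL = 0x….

0: ✓ CMP  NZCV=0000
1: · SUBLE
2: · MOVEQ
3: ✓ MOVLS  r0←0x4e
4: ✓ CMP  NZCV=0010
5: · MOVLE
6: ✓ ADDPL  r2←0x16

VAL = 0x16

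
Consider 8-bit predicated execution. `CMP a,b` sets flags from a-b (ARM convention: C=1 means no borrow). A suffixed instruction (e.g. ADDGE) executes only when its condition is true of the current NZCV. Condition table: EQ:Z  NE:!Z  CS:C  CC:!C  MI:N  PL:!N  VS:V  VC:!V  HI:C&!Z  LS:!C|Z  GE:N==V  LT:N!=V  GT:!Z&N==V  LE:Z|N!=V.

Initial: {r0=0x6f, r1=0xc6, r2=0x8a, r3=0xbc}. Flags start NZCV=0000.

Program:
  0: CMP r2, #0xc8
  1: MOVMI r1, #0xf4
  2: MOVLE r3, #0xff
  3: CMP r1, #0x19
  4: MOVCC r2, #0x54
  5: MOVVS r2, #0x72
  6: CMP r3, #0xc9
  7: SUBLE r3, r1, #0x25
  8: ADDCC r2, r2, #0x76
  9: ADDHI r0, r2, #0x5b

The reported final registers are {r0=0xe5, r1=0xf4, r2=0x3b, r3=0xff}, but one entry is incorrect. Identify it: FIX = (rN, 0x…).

FIX = (r2, 0x8a)

[0] flags=1000 → (cmp)
[1] flags=1000 MI?T → r1=0xf4
[2] flags=1000 LE?T → r3=0xff
[3] flags=1010 → (cmp)
[4] flags=1010 CC?F → skip
[5] flags=1010 VS?F → skip
[6] flags=0010 → (cmp)
[7] flags=0010 LE?F → skip
[8] flags=0010 CC?F → skip
[9] flags=0010 HI?T → r0=0xe5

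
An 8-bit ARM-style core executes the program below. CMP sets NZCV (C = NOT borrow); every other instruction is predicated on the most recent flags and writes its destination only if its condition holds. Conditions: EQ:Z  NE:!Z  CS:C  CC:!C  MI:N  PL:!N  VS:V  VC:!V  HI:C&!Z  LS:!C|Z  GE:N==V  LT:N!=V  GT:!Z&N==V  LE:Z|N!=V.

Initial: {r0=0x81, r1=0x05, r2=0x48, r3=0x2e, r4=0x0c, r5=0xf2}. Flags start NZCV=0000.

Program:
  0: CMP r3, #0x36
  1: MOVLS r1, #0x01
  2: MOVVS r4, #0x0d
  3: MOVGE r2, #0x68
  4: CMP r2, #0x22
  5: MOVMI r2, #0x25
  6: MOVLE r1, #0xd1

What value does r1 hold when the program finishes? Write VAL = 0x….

[0] flags=1000 → (cmp)
[1] flags=1000 LS?T → r1=0x01
[2] flags=1000 VS?F → skip
[3] flags=1000 GE?F → skip
[4] flags=0010 → (cmp)
[5] flags=0010 MI?F → skip
[6] flags=0010 LE?F → skip

VAL = 0x01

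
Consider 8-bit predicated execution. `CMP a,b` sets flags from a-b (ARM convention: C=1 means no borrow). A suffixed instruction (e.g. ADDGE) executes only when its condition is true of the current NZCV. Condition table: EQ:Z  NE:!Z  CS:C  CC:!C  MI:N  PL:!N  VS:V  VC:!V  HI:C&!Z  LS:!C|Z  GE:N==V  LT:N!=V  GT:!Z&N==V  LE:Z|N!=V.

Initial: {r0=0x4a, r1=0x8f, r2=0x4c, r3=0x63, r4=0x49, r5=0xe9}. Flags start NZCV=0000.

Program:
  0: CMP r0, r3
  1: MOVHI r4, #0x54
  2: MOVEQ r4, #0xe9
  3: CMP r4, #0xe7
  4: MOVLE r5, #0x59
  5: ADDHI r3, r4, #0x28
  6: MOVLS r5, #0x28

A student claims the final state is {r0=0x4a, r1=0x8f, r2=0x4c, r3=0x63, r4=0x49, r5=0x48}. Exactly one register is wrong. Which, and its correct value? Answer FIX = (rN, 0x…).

FIX = (r5, 0x28)

0: ✓ CMP  NZCV=1000
1: · MOVHI
2: · MOVEQ
3: ✓ CMP  NZCV=0000
4: · MOVLE
5: · ADDHI
6: ✓ MOVLS  r5←0x28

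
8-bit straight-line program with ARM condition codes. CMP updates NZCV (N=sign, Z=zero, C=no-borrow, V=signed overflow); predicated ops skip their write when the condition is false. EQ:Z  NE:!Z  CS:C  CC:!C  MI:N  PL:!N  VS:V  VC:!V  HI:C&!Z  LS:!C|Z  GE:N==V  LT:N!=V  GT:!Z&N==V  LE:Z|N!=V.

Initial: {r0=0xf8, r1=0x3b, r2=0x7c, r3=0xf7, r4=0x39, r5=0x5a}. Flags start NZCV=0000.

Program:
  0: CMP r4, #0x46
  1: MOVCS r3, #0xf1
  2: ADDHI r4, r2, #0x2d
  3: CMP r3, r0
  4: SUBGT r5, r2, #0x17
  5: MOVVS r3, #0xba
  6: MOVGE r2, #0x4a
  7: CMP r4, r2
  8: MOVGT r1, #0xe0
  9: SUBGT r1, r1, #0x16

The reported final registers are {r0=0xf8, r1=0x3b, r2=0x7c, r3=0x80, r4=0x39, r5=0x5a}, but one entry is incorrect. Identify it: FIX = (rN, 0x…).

FIX = (r3, 0xf7)

[0] flags=1000 → (cmp)
[1] flags=1000 CS?F → skip
[2] flags=1000 HI?F → skip
[3] flags=1000 → (cmp)
[4] flags=1000 GT?F → skip
[5] flags=1000 VS?F → skip
[6] flags=1000 GE?F → skip
[7] flags=1000 → (cmp)
[8] flags=1000 GT?F → skip
[9] flags=1000 GT?F → skip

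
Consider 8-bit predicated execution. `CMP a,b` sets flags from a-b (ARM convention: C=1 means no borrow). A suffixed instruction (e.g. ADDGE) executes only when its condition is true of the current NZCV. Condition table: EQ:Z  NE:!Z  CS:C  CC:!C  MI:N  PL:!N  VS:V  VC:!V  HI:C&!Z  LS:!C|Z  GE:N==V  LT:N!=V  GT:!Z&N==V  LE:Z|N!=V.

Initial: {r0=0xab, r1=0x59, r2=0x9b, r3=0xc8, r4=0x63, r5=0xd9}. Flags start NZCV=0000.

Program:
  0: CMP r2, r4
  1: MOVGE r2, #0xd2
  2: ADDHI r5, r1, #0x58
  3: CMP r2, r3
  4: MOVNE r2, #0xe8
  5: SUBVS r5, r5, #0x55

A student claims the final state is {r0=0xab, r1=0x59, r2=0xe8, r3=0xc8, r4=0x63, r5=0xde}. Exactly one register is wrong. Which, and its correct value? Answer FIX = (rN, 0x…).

FIX = (r5, 0xb1)

[0] flags=0011 → (cmp)
[1] flags=0011 GE?F → skip
[2] flags=0011 HI?T → r5=0xb1
[3] flags=1000 → (cmp)
[4] flags=1000 NE?T → r2=0xe8
[5] flags=1000 VS?F → skip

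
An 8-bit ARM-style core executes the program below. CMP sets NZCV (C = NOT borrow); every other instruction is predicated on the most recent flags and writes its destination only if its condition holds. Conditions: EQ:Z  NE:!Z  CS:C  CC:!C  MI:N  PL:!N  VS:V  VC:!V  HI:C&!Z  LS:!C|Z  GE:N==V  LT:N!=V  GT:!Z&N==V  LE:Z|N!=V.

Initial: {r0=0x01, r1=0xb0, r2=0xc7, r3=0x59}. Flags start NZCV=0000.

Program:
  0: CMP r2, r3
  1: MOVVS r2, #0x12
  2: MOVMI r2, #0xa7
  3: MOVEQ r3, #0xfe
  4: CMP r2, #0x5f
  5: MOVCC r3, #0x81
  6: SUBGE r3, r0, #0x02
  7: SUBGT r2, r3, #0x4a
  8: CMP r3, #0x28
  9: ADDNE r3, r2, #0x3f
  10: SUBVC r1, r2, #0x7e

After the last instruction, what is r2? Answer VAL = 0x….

0: ✓ CMP  NZCV=0011
1: ✓ MOVVS  r2←0x12
2: · MOVMI
3: · MOVEQ
4: ✓ CMP  NZCV=1000
5: ✓ MOVCC  r3←0x81
6: · SUBGE
7: · SUBGT
8: ✓ CMP  NZCV=0011
9: ✓ ADDNE  r3←0x51
10: · SUBVC

VAL = 0x12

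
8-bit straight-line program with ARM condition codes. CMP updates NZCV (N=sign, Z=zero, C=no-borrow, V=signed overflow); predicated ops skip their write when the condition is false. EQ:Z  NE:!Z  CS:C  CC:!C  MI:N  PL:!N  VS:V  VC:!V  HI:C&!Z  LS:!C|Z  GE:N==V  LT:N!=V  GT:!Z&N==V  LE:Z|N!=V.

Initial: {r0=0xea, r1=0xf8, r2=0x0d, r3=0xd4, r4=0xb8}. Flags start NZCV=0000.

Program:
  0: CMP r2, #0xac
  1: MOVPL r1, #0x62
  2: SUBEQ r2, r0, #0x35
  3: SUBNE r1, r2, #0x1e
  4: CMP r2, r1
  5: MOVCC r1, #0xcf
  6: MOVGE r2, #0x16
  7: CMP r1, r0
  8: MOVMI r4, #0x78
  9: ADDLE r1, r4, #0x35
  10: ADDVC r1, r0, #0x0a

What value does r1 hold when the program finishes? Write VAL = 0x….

[0] flags=0000 → (cmp)
[1] flags=0000 PL?T → r1=0x62
[2] flags=0000 EQ?F → skip
[3] flags=0000 NE?T → r1=0xef
[4] flags=0000 → (cmp)
[5] flags=0000 CC?T → r1=0xcf
[6] flags=0000 GE?T → r2=0x16
[7] flags=1000 → (cmp)
[8] flags=1000 MI?T → r4=0x78
[9] flags=1000 LE?T → r1=0xad
[10] flags=1000 VC?T → r1=0xf4

VAL = 0xf4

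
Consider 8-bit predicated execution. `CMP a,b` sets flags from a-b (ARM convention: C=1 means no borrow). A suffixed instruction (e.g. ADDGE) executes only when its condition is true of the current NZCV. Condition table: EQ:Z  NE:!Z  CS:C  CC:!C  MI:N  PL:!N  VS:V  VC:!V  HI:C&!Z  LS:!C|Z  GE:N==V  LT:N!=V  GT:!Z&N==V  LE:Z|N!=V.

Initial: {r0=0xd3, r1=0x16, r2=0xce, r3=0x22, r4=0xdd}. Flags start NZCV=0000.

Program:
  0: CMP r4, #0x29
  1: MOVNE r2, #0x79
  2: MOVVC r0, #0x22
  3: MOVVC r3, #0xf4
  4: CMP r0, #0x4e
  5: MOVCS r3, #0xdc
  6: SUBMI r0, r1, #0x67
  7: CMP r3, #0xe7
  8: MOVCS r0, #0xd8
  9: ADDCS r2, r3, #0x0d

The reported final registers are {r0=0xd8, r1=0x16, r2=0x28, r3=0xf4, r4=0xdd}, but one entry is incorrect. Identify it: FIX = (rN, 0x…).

FIX = (r2, 0x01)

[0] flags=1010 → (cmp)
[1] flags=1010 NE?T → r2=0x79
[2] flags=1010 VC?T → r0=0x22
[3] flags=1010 VC?T → r3=0xf4
[4] flags=1000 → (cmp)
[5] flags=1000 CS?F → skip
[6] flags=1000 MI?T → r0=0xaf
[7] flags=0010 → (cmp)
[8] flags=0010 CS?T → r0=0xd8
[9] flags=0010 CS?T → r2=0x01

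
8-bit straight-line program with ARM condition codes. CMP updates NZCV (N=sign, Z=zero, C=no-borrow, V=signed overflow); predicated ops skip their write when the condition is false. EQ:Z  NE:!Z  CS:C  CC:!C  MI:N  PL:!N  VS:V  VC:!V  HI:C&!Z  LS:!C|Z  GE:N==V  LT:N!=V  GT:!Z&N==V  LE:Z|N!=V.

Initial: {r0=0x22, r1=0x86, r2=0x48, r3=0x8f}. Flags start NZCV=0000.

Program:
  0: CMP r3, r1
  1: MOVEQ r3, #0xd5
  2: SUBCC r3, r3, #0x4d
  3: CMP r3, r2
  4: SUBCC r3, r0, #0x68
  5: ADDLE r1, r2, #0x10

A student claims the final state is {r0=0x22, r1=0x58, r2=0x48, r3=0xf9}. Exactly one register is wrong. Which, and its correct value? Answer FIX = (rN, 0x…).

FIX = (r3, 0x8f)

[0] flags=0010 → (cmp)
[1] flags=0010 EQ?F → skip
[2] flags=0010 CC?F → skip
[3] flags=0011 → (cmp)
[4] flags=0011 CC?F → skip
[5] flags=0011 LE?T → r1=0x58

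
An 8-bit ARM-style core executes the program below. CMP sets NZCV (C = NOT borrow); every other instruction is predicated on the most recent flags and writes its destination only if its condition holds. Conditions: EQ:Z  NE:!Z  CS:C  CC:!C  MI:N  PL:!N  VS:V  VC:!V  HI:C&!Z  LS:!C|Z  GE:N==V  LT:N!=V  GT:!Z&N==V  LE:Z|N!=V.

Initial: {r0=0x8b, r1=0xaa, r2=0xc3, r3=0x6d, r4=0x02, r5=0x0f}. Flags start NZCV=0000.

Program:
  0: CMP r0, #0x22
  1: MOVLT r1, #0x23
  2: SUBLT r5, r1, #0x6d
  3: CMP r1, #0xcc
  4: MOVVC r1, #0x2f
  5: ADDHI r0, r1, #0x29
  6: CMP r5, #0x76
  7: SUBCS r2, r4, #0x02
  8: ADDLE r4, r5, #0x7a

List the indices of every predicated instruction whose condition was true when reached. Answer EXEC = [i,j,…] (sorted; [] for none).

EXEC = [1,2,4,7,8]

0: ✓ CMP  NZCV=0011
1: ✓ MOVLT  r1←0x23
2: ✓ SUBLT  r5←0xb6
3: ✓ CMP  NZCV=0000
4: ✓ MOVVC  r1←0x2f
5: · ADDHI
6: ✓ CMP  NZCV=0011
7: ✓ SUBCS  r2←0x00
8: ✓ ADDLE  r4←0x30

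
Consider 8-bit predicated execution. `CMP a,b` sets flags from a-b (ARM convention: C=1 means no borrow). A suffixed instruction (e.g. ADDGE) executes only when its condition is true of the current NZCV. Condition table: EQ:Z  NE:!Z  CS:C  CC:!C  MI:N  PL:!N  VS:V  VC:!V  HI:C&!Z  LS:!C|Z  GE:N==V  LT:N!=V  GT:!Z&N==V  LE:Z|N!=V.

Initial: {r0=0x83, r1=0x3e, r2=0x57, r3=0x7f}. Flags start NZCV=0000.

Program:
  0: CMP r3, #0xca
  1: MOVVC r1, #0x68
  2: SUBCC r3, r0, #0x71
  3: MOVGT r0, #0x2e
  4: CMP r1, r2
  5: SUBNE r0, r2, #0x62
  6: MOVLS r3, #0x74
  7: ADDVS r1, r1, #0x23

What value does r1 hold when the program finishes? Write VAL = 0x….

VAL = 0x3e

0: ✓ CMP  NZCV=1001
1: · MOVVC
2: ✓ SUBCC  r3←0x12
3: ✓ MOVGT  r0←0x2e
4: ✓ CMP  NZCV=1000
5: ✓ SUBNE  r0←0xf5
6: ✓ MOVLS  r3←0x74
7: · ADDVS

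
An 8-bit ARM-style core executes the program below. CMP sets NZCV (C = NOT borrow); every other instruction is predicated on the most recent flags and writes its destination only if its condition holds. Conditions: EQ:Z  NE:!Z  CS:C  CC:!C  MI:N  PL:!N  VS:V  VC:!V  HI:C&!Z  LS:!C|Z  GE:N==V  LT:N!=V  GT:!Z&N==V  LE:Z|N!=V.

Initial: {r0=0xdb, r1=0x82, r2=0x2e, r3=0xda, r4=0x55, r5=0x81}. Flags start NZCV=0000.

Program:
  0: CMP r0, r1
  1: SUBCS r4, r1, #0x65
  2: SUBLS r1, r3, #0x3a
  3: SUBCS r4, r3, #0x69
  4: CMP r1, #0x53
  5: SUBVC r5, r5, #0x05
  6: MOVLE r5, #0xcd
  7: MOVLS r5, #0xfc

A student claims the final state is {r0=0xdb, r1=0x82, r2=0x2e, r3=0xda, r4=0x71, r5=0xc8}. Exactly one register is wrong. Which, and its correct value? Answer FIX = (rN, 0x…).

FIX = (r5, 0xcd)

0: ✓ CMP  NZCV=0010
1: ✓ SUBCS  r4←0x1d
2: · SUBLS
3: ✓ SUBCS  r4←0x71
4: ✓ CMP  NZCV=0011
5: · SUBVC
6: ✓ MOVLE  r5←0xcd
7: · MOVLS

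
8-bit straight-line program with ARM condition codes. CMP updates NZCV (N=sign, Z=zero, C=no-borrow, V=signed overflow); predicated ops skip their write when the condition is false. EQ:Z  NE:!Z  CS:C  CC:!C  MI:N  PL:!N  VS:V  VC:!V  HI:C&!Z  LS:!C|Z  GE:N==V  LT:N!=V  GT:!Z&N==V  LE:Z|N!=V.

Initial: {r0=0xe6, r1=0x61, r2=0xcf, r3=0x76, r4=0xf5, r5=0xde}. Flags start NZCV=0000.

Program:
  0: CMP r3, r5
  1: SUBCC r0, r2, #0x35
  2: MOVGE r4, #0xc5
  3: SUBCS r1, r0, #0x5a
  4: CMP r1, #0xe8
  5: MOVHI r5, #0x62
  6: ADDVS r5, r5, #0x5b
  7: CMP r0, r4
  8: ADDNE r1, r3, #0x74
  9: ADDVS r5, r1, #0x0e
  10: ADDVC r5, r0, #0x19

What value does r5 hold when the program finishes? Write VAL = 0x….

0: ✓ CMP  NZCV=1001
1: ✓ SUBCC  r0←0x9a
2: ✓ MOVGE  r4←0xc5
3: · SUBCS
4: ✓ CMP  NZCV=0000
5: · MOVHI
6: · ADDVS
7: ✓ CMP  NZCV=1000
8: ✓ ADDNE  r1←0xea
9: · ADDVS
10: ✓ ADDVC  r5←0xb3

VAL = 0xb3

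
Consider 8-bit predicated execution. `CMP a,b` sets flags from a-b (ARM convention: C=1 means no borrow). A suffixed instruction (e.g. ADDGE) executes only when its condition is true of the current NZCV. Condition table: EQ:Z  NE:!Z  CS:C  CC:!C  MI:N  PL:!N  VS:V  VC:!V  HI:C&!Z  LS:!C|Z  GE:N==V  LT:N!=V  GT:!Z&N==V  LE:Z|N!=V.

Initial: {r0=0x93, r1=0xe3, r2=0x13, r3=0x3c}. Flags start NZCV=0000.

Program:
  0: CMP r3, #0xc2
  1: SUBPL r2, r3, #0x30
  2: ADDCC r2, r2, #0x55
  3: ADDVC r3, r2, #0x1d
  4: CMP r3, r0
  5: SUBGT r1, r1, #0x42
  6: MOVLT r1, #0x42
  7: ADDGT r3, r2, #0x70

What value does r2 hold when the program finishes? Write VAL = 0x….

0: ✓ CMP  NZCV=0000
1: ✓ SUBPL  r2←0x0c
2: ✓ ADDCC  r2←0x61
3: ✓ ADDVC  r3←0x7e
4: ✓ CMP  NZCV=1001
5: ✓ SUBGT  r1←0xa1
6: · MOVLT
7: ✓ ADDGT  r3←0xd1

VAL = 0x61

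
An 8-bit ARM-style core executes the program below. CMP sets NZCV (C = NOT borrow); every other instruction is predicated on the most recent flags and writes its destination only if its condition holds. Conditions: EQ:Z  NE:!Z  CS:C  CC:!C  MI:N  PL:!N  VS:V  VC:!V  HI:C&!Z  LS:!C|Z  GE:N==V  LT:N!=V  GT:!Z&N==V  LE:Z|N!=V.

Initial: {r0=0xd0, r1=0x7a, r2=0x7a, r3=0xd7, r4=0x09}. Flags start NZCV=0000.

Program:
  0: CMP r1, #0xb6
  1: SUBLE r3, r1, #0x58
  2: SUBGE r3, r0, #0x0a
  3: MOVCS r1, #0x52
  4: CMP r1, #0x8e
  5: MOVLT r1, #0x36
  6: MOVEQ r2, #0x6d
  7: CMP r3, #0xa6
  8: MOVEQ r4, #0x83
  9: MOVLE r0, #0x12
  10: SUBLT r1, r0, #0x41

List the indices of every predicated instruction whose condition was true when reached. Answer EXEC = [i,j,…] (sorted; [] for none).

EXEC = [2]

[0] flags=1001 → (cmp)
[1] flags=1001 LE?F → skip
[2] flags=1001 GE?T → r3=0xc6
[3] flags=1001 CS?F → skip
[4] flags=1001 → (cmp)
[5] flags=1001 LT?F → skip
[6] flags=1001 EQ?F → skip
[7] flags=0010 → (cmp)
[8] flags=0010 EQ?F → skip
[9] flags=0010 LE?F → skip
[10] flags=0010 LT?F → skip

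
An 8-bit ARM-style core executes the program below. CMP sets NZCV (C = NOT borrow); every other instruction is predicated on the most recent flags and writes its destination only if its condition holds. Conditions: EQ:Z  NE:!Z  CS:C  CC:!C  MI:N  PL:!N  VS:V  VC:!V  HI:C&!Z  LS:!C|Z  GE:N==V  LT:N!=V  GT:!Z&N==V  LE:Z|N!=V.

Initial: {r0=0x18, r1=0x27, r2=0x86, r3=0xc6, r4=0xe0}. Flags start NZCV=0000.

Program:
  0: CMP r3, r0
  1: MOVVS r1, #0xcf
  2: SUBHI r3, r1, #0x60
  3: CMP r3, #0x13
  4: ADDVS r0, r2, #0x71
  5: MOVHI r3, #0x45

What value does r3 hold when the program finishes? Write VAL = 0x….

VAL = 0x45

0: ✓ CMP  NZCV=1010
1: · MOVVS
2: ✓ SUBHI  r3←0xc7
3: ✓ CMP  NZCV=1010
4: · ADDVS
5: ✓ MOVHI  r3←0x45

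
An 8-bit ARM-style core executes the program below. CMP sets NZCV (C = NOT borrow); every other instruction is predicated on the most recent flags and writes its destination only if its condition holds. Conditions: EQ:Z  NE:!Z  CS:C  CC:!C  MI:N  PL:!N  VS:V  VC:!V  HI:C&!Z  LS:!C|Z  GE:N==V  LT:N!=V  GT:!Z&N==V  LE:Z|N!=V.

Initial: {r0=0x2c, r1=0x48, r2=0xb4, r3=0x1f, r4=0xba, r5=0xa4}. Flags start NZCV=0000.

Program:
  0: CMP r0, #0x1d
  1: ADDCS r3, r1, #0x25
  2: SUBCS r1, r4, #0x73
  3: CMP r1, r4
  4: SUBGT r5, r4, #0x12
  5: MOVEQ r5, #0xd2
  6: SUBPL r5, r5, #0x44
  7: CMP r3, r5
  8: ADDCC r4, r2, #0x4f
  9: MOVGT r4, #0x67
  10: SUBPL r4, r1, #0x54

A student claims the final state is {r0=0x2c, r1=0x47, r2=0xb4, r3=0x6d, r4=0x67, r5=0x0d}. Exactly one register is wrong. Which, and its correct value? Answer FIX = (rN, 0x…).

FIX = (r5, 0xa8)

[0] flags=0010 → (cmp)
[1] flags=0010 CS?T → r3=0x6d
[2] flags=0010 CS?T → r1=0x47
[3] flags=1001 → (cmp)
[4] flags=1001 GT?T → r5=0xa8
[5] flags=1001 EQ?F → skip
[6] flags=1001 PL?F → skip
[7] flags=1001 → (cmp)
[8] flags=1001 CC?T → r4=0x03
[9] flags=1001 GT?T → r4=0x67
[10] flags=1001 PL?F → skip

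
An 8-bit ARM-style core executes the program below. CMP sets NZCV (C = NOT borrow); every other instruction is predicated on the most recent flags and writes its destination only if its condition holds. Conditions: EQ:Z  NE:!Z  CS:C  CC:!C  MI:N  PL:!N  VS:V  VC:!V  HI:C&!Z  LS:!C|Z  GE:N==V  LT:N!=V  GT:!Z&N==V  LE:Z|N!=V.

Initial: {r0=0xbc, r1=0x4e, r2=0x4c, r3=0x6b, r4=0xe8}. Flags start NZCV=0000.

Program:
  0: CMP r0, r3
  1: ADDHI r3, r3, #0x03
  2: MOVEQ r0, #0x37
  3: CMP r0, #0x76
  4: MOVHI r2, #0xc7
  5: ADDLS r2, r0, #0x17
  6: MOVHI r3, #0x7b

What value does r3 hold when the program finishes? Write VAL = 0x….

[0] flags=0011 → (cmp)
[1] flags=0011 HI?T → r3=0x6e
[2] flags=0011 EQ?F → skip
[3] flags=0011 → (cmp)
[4] flags=0011 HI?T → r2=0xc7
[5] flags=0011 LS?F → skip
[6] flags=0011 HI?T → r3=0x7b

VAL = 0x7b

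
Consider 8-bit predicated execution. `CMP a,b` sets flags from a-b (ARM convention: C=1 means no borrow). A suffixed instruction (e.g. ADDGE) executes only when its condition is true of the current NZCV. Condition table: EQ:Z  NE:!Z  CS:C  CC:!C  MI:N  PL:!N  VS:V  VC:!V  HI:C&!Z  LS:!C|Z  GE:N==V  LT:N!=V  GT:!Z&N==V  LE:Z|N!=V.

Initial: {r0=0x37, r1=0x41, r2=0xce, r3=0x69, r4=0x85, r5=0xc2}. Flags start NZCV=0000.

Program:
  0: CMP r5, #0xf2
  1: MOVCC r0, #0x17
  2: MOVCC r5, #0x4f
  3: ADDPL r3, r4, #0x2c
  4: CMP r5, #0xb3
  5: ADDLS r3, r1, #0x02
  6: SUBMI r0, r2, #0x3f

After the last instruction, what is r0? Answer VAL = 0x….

VAL = 0x8f

0: ✓ CMP  NZCV=1000
1: ✓ MOVCC  r0←0x17
2: ✓ MOVCC  r5←0x4f
3: · ADDPL
4: ✓ CMP  NZCV=1001
5: ✓ ADDLS  r3←0x43
6: ✓ SUBMI  r0←0x8f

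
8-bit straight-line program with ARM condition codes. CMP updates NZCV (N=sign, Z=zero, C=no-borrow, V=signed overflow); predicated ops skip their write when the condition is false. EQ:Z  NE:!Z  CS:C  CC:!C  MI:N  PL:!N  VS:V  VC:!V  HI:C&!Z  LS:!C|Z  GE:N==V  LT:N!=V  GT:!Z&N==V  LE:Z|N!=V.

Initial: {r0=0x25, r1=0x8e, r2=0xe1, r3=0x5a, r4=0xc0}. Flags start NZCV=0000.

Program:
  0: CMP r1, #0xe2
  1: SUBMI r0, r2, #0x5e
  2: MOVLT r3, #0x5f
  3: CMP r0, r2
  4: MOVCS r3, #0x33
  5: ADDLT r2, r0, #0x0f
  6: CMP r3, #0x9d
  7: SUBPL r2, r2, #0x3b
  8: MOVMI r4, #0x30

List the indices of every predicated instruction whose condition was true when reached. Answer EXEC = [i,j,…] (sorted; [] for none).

[0] flags=1000 → (cmp)
[1] flags=1000 MI?T → r0=0x83
[2] flags=1000 LT?T → r3=0x5f
[3] flags=1000 → (cmp)
[4] flags=1000 CS?F → skip
[5] flags=1000 LT?T → r2=0x92
[6] flags=1001 → (cmp)
[7] flags=1001 PL?F → skip
[8] flags=1001 MI?T → r4=0x30

EXEC = [1,2,5,8]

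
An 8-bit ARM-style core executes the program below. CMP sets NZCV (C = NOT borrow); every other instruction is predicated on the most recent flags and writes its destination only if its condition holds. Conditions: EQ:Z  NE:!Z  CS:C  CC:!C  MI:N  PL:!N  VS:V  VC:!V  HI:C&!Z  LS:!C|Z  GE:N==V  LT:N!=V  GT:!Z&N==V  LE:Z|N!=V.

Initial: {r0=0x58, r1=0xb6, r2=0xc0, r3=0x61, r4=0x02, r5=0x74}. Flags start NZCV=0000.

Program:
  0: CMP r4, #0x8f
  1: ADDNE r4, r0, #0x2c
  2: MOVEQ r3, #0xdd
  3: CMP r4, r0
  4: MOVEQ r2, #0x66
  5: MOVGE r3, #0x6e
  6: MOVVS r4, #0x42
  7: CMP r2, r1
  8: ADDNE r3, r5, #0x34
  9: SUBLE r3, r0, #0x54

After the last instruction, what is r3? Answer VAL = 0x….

0: ✓ CMP  NZCV=0000
1: ✓ ADDNE  r4←0x84
2: · MOVEQ
3: ✓ CMP  NZCV=0011
4: · MOVEQ
5: · MOVGE
6: ✓ MOVVS  r4←0x42
7: ✓ CMP  NZCV=0010
8: ✓ ADDNE  r3←0xa8
9: · SUBLE

VAL = 0xa8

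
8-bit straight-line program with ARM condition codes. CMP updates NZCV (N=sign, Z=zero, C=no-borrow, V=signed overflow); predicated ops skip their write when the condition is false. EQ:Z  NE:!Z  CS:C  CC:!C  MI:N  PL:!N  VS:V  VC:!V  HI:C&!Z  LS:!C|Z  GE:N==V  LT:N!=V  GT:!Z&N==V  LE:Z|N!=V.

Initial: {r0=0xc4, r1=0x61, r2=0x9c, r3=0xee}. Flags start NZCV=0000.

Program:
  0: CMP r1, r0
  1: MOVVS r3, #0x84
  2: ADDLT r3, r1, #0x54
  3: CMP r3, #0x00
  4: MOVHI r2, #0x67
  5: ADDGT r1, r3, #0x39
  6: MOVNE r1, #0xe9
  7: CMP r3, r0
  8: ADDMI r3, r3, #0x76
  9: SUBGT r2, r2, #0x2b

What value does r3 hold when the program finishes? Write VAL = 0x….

VAL = 0xfa

0: ✓ CMP  NZCV=1001
1: ✓ MOVVS  r3←0x84
2: · ADDLT
3: ✓ CMP  NZCV=1010
4: ✓ MOVHI  r2←0x67
5: · ADDGT
6: ✓ MOVNE  r1←0xe9
7: ✓ CMP  NZCV=1000
8: ✓ ADDMI  r3←0xfa
9: · SUBGT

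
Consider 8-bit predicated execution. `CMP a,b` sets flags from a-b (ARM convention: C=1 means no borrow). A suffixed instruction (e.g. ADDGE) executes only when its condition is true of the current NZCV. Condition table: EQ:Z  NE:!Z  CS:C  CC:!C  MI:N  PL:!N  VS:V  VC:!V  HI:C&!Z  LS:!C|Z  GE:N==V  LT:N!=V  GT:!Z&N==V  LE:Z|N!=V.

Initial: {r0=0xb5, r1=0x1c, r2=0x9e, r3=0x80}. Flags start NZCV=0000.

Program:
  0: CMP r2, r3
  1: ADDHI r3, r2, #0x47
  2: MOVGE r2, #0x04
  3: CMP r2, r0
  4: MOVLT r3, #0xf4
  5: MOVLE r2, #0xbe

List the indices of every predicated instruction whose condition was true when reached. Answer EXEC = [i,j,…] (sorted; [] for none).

EXEC = [1,2]

[0] flags=0010 → (cmp)
[1] flags=0010 HI?T → r3=0xe5
[2] flags=0010 GE?T → r2=0x04
[3] flags=0000 → (cmp)
[4] flags=0000 LT?F → skip
[5] flags=0000 LE?F → skip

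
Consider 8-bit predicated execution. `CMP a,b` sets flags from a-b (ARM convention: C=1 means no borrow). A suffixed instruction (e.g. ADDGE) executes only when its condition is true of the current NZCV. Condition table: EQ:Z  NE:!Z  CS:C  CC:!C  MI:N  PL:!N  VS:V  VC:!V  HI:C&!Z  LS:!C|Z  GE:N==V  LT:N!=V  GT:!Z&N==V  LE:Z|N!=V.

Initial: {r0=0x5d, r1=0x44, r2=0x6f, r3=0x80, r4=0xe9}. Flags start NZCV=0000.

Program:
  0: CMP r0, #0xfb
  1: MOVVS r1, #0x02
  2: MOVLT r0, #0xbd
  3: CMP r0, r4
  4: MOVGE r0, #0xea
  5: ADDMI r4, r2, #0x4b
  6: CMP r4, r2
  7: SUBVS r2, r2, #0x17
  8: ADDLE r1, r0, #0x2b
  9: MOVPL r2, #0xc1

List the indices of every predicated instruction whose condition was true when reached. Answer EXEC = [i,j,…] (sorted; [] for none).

[0] flags=0000 → (cmp)
[1] flags=0000 VS?F → skip
[2] flags=0000 LT?F → skip
[3] flags=0000 → (cmp)
[4] flags=0000 GE?T → r0=0xea
[5] flags=0000 MI?F → skip
[6] flags=0011 → (cmp)
[7] flags=0011 VS?T → r2=0x58
[8] flags=0011 LE?T → r1=0x15
[9] flags=0011 PL?T → r2=0xc1

EXEC = [4,7,8,9]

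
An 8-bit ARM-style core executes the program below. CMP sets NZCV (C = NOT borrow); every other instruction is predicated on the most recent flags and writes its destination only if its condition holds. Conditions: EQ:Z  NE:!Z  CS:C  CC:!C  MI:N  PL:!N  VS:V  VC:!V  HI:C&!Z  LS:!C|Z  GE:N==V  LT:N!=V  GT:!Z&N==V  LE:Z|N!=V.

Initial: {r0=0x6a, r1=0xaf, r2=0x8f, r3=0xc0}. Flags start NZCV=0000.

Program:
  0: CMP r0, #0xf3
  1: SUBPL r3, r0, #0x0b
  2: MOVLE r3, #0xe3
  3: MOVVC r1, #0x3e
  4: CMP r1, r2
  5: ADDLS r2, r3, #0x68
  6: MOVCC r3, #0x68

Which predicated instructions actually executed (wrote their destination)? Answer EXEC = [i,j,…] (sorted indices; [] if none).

EXEC = [1,3,5,6]

0: ✓ CMP  NZCV=0000
1: ✓ SUBPL  r3←0x5f
2: · MOVLE
3: ✓ MOVVC  r1←0x3e
4: ✓ CMP  NZCV=1001
5: ✓ ADDLS  r2←0xc7
6: ✓ MOVCC  r3←0x68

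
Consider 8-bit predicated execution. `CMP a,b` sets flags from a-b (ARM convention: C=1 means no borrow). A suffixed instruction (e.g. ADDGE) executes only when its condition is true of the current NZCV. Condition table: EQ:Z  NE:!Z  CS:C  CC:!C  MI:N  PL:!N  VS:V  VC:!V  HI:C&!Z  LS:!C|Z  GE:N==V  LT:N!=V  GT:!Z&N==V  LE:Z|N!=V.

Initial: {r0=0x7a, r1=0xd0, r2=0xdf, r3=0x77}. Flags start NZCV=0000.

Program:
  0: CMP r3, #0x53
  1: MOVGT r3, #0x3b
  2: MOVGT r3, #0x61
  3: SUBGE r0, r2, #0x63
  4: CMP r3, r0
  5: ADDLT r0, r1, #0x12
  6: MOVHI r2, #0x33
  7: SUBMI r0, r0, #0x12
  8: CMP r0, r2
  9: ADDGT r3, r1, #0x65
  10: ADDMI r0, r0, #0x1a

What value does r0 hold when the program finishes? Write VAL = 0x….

VAL = 0xea

[0] flags=0010 → (cmp)
[1] flags=0010 GT?T → r3=0x3b
[2] flags=0010 GT?T → r3=0x61
[3] flags=0010 GE?T → r0=0x7c
[4] flags=1000 → (cmp)
[5] flags=1000 LT?T → r0=0xe2
[6] flags=1000 HI?F → skip
[7] flags=1000 MI?T → r0=0xd0
[8] flags=1000 → (cmp)
[9] flags=1000 GT?F → skip
[10] flags=1000 MI?T → r0=0xea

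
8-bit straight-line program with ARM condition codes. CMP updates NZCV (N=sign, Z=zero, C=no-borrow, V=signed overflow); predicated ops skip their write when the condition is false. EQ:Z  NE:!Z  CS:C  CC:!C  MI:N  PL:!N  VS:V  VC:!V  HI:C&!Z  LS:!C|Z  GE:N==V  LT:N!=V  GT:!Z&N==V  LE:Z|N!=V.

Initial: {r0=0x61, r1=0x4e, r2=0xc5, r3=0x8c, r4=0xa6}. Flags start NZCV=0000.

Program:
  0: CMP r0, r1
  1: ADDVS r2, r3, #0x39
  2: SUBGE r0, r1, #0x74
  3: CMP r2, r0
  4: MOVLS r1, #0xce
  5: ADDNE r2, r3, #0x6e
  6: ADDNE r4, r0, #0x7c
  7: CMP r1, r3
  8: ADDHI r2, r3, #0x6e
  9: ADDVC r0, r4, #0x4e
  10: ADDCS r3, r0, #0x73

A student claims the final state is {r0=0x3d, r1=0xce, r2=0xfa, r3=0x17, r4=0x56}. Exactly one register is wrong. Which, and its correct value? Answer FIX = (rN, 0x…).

FIX = (r0, 0xa4)

[0] flags=0010 → (cmp)
[1] flags=0010 VS?F → skip
[2] flags=0010 GE?T → r0=0xda
[3] flags=1000 → (cmp)
[4] flags=1000 LS?T → r1=0xce
[5] flags=1000 NE?T → r2=0xfa
[6] flags=1000 NE?T → r4=0x56
[7] flags=0010 → (cmp)
[8] flags=0010 HI?T → r2=0xfa
[9] flags=0010 VC?T → r0=0xa4
[10] flags=0010 CS?T → r3=0x17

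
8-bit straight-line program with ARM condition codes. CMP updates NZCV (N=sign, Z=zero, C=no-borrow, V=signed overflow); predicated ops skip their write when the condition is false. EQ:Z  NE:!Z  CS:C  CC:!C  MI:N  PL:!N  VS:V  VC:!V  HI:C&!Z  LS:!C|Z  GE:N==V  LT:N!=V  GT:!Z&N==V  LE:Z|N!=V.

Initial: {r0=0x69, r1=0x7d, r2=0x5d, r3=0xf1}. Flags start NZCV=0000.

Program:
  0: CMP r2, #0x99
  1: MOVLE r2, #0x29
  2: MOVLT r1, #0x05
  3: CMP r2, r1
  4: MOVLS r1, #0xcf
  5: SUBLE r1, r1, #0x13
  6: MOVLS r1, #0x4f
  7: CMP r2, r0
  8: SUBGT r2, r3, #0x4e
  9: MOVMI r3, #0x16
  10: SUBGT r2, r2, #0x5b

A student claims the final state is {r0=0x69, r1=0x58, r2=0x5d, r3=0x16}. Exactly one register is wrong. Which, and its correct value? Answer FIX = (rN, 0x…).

FIX = (r1, 0x4f)

0: ✓ CMP  NZCV=1001
1: · MOVLE
2: · MOVLT
3: ✓ CMP  NZCV=1000
4: ✓ MOVLS  r1←0xcf
5: ✓ SUBLE  r1←0xbc
6: ✓ MOVLS  r1←0x4f
7: ✓ CMP  NZCV=1000
8: · SUBGT
9: ✓ MOVMI  r3←0x16
10: · SUBGT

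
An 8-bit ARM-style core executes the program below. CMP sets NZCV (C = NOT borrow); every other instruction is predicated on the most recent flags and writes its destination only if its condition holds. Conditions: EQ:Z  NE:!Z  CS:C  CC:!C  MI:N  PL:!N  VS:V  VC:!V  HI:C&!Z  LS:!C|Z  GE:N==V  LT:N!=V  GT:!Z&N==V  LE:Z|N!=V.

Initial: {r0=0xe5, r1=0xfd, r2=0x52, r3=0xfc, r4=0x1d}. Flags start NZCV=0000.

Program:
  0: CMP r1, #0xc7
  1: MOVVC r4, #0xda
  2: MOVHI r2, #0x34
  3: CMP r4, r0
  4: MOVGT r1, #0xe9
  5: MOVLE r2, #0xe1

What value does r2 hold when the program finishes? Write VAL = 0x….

VAL = 0xe1

0: ✓ CMP  NZCV=0010
1: ✓ MOVVC  r4←0xda
2: ✓ MOVHI  r2←0x34
3: ✓ CMP  NZCV=1000
4: · MOVGT
5: ✓ MOVLE  r2←0xe1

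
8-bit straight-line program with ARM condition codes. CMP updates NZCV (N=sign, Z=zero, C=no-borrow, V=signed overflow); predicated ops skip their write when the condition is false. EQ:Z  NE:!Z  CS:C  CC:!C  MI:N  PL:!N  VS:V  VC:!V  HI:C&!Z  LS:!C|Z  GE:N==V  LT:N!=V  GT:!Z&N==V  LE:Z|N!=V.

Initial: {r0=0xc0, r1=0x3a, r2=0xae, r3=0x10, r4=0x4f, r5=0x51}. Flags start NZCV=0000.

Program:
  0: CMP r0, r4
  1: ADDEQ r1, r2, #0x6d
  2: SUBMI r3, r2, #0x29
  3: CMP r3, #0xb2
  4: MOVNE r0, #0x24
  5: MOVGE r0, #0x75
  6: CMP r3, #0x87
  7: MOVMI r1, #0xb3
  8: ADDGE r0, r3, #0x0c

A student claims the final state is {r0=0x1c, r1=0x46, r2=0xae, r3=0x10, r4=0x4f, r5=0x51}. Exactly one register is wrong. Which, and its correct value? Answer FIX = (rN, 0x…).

[0] flags=0011 → (cmp)
[1] flags=0011 EQ?F → skip
[2] flags=0011 MI?F → skip
[3] flags=0000 → (cmp)
[4] flags=0000 NE?T → r0=0x24
[5] flags=0000 GE?T → r0=0x75
[6] flags=1001 → (cmp)
[7] flags=1001 MI?T → r1=0xb3
[8] flags=1001 GE?T → r0=0x1c

FIX = (r1, 0xb3)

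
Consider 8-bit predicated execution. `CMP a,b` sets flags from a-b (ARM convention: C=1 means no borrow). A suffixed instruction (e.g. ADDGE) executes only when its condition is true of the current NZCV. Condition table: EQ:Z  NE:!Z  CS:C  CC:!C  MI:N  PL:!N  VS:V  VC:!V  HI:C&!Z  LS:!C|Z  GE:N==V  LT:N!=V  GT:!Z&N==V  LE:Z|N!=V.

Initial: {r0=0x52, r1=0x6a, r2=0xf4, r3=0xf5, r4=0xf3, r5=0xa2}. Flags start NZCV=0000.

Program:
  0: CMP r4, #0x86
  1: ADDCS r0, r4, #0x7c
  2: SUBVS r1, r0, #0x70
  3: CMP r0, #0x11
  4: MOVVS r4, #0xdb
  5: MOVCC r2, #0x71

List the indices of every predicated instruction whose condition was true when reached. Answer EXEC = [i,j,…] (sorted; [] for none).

EXEC = [1]

0: ✓ CMP  NZCV=0010
1: ✓ ADDCS  r0←0x6f
2: · SUBVS
3: ✓ CMP  NZCV=0010
4: · MOVVS
5: · MOVCC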